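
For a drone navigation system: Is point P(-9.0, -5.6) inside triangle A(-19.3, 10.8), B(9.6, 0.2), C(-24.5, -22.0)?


Cross products: AB x AP = -364.78, BC x BP = -215.14, CA x CP = -423.12
All same sign? yes

Yes, inside


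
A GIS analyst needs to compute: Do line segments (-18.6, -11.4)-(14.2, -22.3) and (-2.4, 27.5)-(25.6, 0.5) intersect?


Cross products: d1=-1526.6, d2=-946.2, d3=1452.5, d4=872.1
d1*d2 < 0 and d3*d4 < 0? no

No, they don't intersect


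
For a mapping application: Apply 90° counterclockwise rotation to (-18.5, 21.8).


90° CCW: (x,y) -> (-y, x)
(-18.5,21.8) -> (-21.8, -18.5)

(-21.8, -18.5)


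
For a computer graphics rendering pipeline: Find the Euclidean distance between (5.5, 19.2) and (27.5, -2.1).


dx=22, dy=-21.3
d^2 = 22^2 + (-21.3)^2 = 937.69
d = sqrt(937.69) = 30.6217

30.6217


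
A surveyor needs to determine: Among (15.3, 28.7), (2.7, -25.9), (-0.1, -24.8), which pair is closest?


d(P0,P1) = 56.035, d(P0,P2) = 55.6723, d(P1,P2) = 3.0083
Closest: P1 and P2

Closest pair: (2.7, -25.9) and (-0.1, -24.8), distance = 3.0083


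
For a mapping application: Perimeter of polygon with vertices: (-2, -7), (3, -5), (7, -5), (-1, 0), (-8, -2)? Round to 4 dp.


Sides: (-2, -7)->(3, -5): sqrt(29) = 5.385165, (3, -5)->(7, -5): sqrt(16) = 4, (7, -5)->(-1, 0): sqrt(89) = 9.433981, (-1, 0)->(-8, -2): sqrt(53) = 7.28011, (-8, -2)->(-2, -7): sqrt(61) = 7.81025
Sum = 33.909506
Perimeter = 33.9095

33.9095


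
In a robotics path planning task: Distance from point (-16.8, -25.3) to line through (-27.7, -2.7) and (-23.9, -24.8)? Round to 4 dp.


|cross product| = 155.01
|line direction| = sqrt(502.85) = 22.4243
Distance = 155.01/sqrt(502.85) = 6.9126

6.9126


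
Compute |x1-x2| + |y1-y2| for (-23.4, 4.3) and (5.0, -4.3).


|(-23.4)-5| + |4.3-(-4.3)| = 28.4 + 8.6 = 37

37


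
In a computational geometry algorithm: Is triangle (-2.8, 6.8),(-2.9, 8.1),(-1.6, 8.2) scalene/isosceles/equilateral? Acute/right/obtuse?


Side lengths squared: AB^2=1.7, BC^2=1.7, CA^2=3.4
Sorted: [1.7, 1.7, 3.4]
By sides: Isosceles, By angles: Right

Isosceles, Right


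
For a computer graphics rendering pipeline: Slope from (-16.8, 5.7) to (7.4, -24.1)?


slope = (y2-y1)/(x2-x1) = ((-24.1)-5.7)/(7.4-(-16.8)) = (-29.8)/24.2 = -1.2314

-1.2314


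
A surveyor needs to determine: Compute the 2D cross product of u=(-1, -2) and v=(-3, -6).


u x v = u_x*v_y - u_y*v_x = (-1)*(-6) - (-2)*(-3)
= 6 - 6 = 0

0


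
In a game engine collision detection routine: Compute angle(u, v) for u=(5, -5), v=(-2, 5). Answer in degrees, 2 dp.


u.v = -35, |u| = sqrt(50) = 7.0711, |v| = sqrt(29) = 5.3852
cos(theta) = u.v/(|u||v|) = -35/sqrt(1450) = -0.919145
theta = acos(-0.919145) = 156.8 degrees

156.8 degrees


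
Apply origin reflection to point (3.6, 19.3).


Reflection over origin: (x,y) -> (-x,-y)
(3.6, 19.3) -> (-3.6, -19.3)

(-3.6, -19.3)


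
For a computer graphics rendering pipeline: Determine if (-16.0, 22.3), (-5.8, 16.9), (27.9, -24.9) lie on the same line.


Cross product: ((-5.8)-(-16))*((-24.9)-22.3) - (16.9-22.3)*(27.9-(-16))
= -244.38

No, not collinear


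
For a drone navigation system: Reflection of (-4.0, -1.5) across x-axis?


Reflection over x-axis: (x,y) -> (x,-y)
(-4, -1.5) -> (-4, 1.5)

(-4, 1.5)


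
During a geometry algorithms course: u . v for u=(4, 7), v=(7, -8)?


u . v = u_x*v_x + u_y*v_y = 4*7 + 7*(-8)
= 28 + (-56) = -28

-28


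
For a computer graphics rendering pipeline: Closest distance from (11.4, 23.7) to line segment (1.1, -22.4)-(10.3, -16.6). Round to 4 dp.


Project P onto AB: t = 1 (clamped to [0,1])
Closest point on segment: (10.3, -16.6)
Distance: 40.315

40.315


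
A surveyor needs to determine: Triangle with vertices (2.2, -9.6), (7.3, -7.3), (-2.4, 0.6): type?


Side lengths squared: AB^2=31.3, BC^2=156.5, CA^2=125.2
Sorted: [31.3, 125.2, 156.5]
By sides: Scalene, By angles: Right

Scalene, Right


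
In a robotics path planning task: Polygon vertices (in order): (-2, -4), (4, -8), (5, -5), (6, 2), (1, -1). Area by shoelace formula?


Shoelace sum: ((-2)*(-8) - 4*(-4)) + (4*(-5) - 5*(-8)) + (5*2 - 6*(-5)) + (6*(-1) - 1*2) + (1*(-4) - (-2)*(-1))
= 78
Area = |78|/2 = 39

39


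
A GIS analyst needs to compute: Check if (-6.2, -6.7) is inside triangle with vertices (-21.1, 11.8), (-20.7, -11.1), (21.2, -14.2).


Cross products: AB x AP = 333.81, BC x BP = 229.31, CA x CP = 395.15
All same sign? yes

Yes, inside


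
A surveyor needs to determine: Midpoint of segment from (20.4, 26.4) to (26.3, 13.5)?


M = ((20.4+26.3)/2, (26.4+13.5)/2)
= (23.35, 19.95)

(23.35, 19.95)


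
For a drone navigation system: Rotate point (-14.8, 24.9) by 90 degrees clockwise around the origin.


90° CW: (x,y) -> (y, -x)
(-14.8,24.9) -> (24.9, 14.8)

(24.9, 14.8)


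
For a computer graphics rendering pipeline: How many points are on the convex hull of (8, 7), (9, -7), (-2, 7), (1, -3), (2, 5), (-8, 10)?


Convex hull vertices (CCW): (-8, 10), (1, -3), (9, -7), (8, 7)
Count = 4

4


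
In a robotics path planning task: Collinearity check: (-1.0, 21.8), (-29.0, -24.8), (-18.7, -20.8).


Cross product: ((-29)-(-1))*((-20.8)-21.8) - ((-24.8)-21.8)*((-18.7)-(-1))
= 367.98

No, not collinear


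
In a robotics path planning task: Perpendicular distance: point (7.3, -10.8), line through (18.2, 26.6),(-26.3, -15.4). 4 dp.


|cross product| = 1206.5
|line direction| = sqrt(3744.25) = 61.1903
Distance = 1206.5/sqrt(3744.25) = 19.7172

19.7172


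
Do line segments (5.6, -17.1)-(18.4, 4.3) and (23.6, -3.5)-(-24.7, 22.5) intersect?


Cross products: d1=1124.88, d2=-241.54, d3=-211.12, d4=1155.3
d1*d2 < 0 and d3*d4 < 0? yes

Yes, they intersect


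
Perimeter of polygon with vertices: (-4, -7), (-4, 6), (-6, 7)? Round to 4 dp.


Sides: (-4, -7)->(-4, 6): sqrt(169) = 13, (-4, 6)->(-6, 7): sqrt(5) = 2.236068, (-6, 7)->(-4, -7): sqrt(200) = 14.142136
Sum = 29.378204
Perimeter = 29.3782

29.3782


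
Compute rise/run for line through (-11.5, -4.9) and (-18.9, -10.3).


slope = (y2-y1)/(x2-x1) = ((-10.3)-(-4.9))/((-18.9)-(-11.5)) = (-5.4)/(-7.4) = 0.7297

0.7297


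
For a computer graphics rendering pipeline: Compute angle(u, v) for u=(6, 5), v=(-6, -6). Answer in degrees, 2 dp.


u.v = -66, |u| = sqrt(61) = 7.8102, |v| = sqrt(72) = 8.4853
cos(theta) = u.v/(|u||v|) = -66/sqrt(4392) = -0.995893
theta = acos(-0.995893) = 174.81 degrees

174.81 degrees


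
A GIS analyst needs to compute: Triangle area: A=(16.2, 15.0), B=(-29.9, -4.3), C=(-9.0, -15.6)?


Area = |x_A(y_B-y_C) + x_B(y_C-y_A) + x_C(y_A-y_B)|/2
= |183.06 + 914.94 + (-173.7)|/2
= 924.3/2 = 462.15

462.15


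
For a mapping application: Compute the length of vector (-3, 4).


|u| = sqrt((-3)^2 + 4^2) = sqrt(25) = 5

5


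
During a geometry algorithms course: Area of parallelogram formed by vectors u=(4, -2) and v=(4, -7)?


|u x v| = |4*(-7) - (-2)*4|
= |(-28) - (-8)| = 20

20


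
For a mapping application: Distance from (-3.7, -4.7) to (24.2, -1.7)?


dx=27.9, dy=3
d^2 = 27.9^2 + 3^2 = 787.41
d = sqrt(787.41) = 28.0608

28.0608


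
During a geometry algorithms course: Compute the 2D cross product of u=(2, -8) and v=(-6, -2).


u x v = u_x*v_y - u_y*v_x = 2*(-2) - (-8)*(-6)
= (-4) - 48 = -52

-52


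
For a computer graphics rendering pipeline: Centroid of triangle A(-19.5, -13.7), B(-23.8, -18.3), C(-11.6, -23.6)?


Centroid = ((x_A+x_B+x_C)/3, (y_A+y_B+y_C)/3)
= (((-19.5)+(-23.8)+(-11.6))/3, ((-13.7)+(-18.3)+(-23.6))/3)
= (-18.3, -18.5333)

(-18.3, -18.5333)


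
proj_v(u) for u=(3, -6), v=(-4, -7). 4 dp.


u.v = 30, |v| = sqrt(65) = 8.0623
Scalar projection = u.v / |v| = 30 / sqrt(65) = 3.721

3.721


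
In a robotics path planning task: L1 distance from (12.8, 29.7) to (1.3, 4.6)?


|12.8-1.3| + |29.7-4.6| = 11.5 + 25.1 = 36.6

36.6


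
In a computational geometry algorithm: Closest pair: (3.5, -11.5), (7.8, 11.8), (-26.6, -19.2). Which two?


d(P0,P1) = 23.6935, d(P0,P2) = 31.0693, d(P1,P2) = 46.3072
Closest: P0 and P1

Closest pair: (3.5, -11.5) and (7.8, 11.8), distance = 23.6935


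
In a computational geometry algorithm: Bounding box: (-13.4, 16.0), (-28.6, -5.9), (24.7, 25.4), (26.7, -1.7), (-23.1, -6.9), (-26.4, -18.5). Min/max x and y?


x range: [-28.6, 26.7]
y range: [-18.5, 25.4]
Bounding box: (-28.6,-18.5) to (26.7,25.4)

(-28.6,-18.5) to (26.7,25.4)


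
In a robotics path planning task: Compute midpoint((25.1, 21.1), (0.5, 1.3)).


M = ((25.1+0.5)/2, (21.1+1.3)/2)
= (12.8, 11.2)

(12.8, 11.2)


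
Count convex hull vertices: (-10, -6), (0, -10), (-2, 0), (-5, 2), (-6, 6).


Convex hull vertices (CCW): (-10, -6), (0, -10), (-2, 0), (-6, 6)
Count = 4

4


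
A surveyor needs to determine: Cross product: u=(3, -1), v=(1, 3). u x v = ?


u x v = u_x*v_y - u_y*v_x = 3*3 - (-1)*1
= 9 - (-1) = 10

10


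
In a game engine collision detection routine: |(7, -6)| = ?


|u| = sqrt(7^2 + (-6)^2) = sqrt(85) = 9.2195

9.2195


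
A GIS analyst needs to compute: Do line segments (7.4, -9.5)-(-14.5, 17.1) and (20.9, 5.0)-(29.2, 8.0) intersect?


Cross products: d1=-79.85, d2=206.63, d3=-676.65, d4=-963.13
d1*d2 < 0 and d3*d4 < 0? no

No, they don't intersect


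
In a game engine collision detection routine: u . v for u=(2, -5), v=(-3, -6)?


u . v = u_x*v_x + u_y*v_y = 2*(-3) + (-5)*(-6)
= (-6) + 30 = 24

24


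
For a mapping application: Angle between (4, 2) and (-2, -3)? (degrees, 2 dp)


u.v = -14, |u| = sqrt(20) = 4.4721, |v| = sqrt(13) = 3.6056
cos(theta) = u.v/(|u||v|) = -14/sqrt(260) = -0.868243
theta = acos(-0.868243) = 150.26 degrees

150.26 degrees


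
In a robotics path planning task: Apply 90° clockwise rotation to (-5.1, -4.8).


90° CW: (x,y) -> (y, -x)
(-5.1,-4.8) -> (-4.8, 5.1)

(-4.8, 5.1)


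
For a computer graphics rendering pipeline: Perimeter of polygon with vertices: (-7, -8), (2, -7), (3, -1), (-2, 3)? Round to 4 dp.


Sides: (-7, -8)->(2, -7): sqrt(82) = 9.055385, (2, -7)->(3, -1): sqrt(37) = 6.082763, (3, -1)->(-2, 3): sqrt(41) = 6.403124, (-2, 3)->(-7, -8): sqrt(146) = 12.083046
Sum = 33.624318
Perimeter = 33.6243

33.6243


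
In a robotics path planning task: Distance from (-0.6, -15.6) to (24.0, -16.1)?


dx=24.6, dy=-0.5
d^2 = 24.6^2 + (-0.5)^2 = 605.41
d = sqrt(605.41) = 24.6051

24.6051


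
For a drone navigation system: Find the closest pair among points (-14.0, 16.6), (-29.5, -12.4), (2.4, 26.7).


d(P0,P1) = 32.8824, d(P0,P2) = 19.2606, d(P1,P2) = 50.4621
Closest: P0 and P2

Closest pair: (-14.0, 16.6) and (2.4, 26.7), distance = 19.2606


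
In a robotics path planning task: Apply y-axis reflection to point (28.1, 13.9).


Reflection over y-axis: (x,y) -> (-x,y)
(28.1, 13.9) -> (-28.1, 13.9)

(-28.1, 13.9)


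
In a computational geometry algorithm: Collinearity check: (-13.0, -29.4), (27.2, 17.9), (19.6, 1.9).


Cross product: (27.2-(-13))*(1.9-(-29.4)) - (17.9-(-29.4))*(19.6-(-13))
= -283.72

No, not collinear


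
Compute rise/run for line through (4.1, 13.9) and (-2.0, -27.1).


slope = (y2-y1)/(x2-x1) = ((-27.1)-13.9)/((-2)-4.1) = (-41)/(-6.1) = 6.7213

6.7213


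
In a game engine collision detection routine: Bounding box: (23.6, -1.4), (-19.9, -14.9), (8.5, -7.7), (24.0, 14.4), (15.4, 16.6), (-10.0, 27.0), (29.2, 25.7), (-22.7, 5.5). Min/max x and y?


x range: [-22.7, 29.2]
y range: [-14.9, 27]
Bounding box: (-22.7,-14.9) to (29.2,27)

(-22.7,-14.9) to (29.2,27)


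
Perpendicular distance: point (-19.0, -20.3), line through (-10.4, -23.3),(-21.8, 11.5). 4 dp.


|cross product| = 265.08
|line direction| = sqrt(1341) = 36.6197
Distance = 265.08/sqrt(1341) = 7.2387

7.2387


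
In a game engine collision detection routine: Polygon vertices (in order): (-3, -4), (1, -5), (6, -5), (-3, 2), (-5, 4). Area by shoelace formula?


Shoelace sum: ((-3)*(-5) - 1*(-4)) + (1*(-5) - 6*(-5)) + (6*2 - (-3)*(-5)) + ((-3)*4 - (-5)*2) + ((-5)*(-4) - (-3)*4)
= 71
Area = |71|/2 = 35.5

35.5


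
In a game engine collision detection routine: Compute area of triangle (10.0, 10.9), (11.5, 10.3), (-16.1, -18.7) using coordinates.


Area = |x_A(y_B-y_C) + x_B(y_C-y_A) + x_C(y_A-y_B)|/2
= |290 + (-340.4) + (-9.66)|/2
= 60.06/2 = 30.03

30.03


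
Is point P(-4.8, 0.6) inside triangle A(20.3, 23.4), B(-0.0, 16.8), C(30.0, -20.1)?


Cross products: AB x AP = 297.18, BC x BP = -663.12, CA x CP = 1313.01
All same sign? no

No, outside


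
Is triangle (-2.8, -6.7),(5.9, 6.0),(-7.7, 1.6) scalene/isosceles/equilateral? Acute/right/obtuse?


Side lengths squared: AB^2=236.98, BC^2=204.32, CA^2=92.9
Sorted: [92.9, 204.32, 236.98]
By sides: Scalene, By angles: Acute

Scalene, Acute


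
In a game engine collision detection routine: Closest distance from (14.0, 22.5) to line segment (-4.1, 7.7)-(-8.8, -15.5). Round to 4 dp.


Project P onto AB: t = 0 (clamped to [0,1])
Closest point on segment: (-4.1, 7.7)
Distance: 23.3805

23.3805


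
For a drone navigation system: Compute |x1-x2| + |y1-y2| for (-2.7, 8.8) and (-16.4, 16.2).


|(-2.7)-(-16.4)| + |8.8-16.2| = 13.7 + 7.4 = 21.1

21.1


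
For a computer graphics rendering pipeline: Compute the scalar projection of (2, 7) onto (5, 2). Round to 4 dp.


u.v = 24, |v| = sqrt(29) = 5.3852
Scalar projection = u.v / |v| = 24 / sqrt(29) = 4.4567

4.4567


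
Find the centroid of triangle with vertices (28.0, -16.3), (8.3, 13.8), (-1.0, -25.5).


Centroid = ((x_A+x_B+x_C)/3, (y_A+y_B+y_C)/3)
= ((28+8.3+(-1))/3, ((-16.3)+13.8+(-25.5))/3)
= (11.7667, -9.3333)

(11.7667, -9.3333)


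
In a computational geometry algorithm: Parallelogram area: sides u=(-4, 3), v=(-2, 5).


|u x v| = |(-4)*5 - 3*(-2)|
= |(-20) - (-6)| = 14

14


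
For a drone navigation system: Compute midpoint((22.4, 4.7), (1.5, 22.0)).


M = ((22.4+1.5)/2, (4.7+22)/2)
= (11.95, 13.35)

(11.95, 13.35)


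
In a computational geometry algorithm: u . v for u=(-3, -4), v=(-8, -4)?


u . v = u_x*v_x + u_y*v_y = (-3)*(-8) + (-4)*(-4)
= 24 + 16 = 40

40


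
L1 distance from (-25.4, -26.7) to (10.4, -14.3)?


|(-25.4)-10.4| + |(-26.7)-(-14.3)| = 35.8 + 12.4 = 48.2

48.2


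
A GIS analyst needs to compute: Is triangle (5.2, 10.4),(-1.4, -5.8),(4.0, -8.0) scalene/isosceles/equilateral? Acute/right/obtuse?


Side lengths squared: AB^2=306, BC^2=34, CA^2=340
Sorted: [34, 306, 340]
By sides: Scalene, By angles: Right

Scalene, Right


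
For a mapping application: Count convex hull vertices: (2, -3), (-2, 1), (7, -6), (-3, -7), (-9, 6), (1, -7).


Convex hull vertices (CCW): (-9, 6), (-3, -7), (1, -7), (7, -6), (-2, 1)
Count = 5

5


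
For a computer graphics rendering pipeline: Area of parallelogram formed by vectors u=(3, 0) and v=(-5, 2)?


|u x v| = |3*2 - 0*(-5)|
= |6 - 0| = 6

6


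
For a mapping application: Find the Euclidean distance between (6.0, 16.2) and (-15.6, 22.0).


dx=-21.6, dy=5.8
d^2 = (-21.6)^2 + 5.8^2 = 500.2
d = sqrt(500.2) = 22.3652

22.3652


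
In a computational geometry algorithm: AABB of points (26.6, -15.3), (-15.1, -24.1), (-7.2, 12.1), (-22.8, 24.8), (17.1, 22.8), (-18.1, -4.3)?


x range: [-22.8, 26.6]
y range: [-24.1, 24.8]
Bounding box: (-22.8,-24.1) to (26.6,24.8)

(-22.8,-24.1) to (26.6,24.8)


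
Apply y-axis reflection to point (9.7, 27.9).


Reflection over y-axis: (x,y) -> (-x,y)
(9.7, 27.9) -> (-9.7, 27.9)

(-9.7, 27.9)


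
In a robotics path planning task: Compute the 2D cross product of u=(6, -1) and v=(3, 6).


u x v = u_x*v_y - u_y*v_x = 6*6 - (-1)*3
= 36 - (-3) = 39

39


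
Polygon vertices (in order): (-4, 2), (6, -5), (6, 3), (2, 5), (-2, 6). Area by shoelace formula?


Shoelace sum: ((-4)*(-5) - 6*2) + (6*3 - 6*(-5)) + (6*5 - 2*3) + (2*6 - (-2)*5) + ((-2)*2 - (-4)*6)
= 122
Area = |122|/2 = 61

61


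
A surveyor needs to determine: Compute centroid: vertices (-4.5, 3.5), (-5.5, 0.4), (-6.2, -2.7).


Centroid = ((x_A+x_B+x_C)/3, (y_A+y_B+y_C)/3)
= (((-4.5)+(-5.5)+(-6.2))/3, (3.5+0.4+(-2.7))/3)
= (-5.4, 0.4)

(-5.4, 0.4)


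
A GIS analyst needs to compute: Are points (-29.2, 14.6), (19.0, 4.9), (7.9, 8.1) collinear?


Cross product: (19-(-29.2))*(8.1-14.6) - (4.9-14.6)*(7.9-(-29.2))
= 46.57

No, not collinear


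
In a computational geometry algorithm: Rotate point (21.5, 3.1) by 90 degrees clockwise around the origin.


90° CW: (x,y) -> (y, -x)
(21.5,3.1) -> (3.1, -21.5)

(3.1, -21.5)


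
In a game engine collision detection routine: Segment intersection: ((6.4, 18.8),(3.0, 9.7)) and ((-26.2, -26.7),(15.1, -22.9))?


Cross products: d1=1755.27, d2=1392.36, d3=-141.96, d4=220.95
d1*d2 < 0 and d3*d4 < 0? no

No, they don't intersect


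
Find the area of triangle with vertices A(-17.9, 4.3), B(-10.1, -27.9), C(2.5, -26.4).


Area = |x_A(y_B-y_C) + x_B(y_C-y_A) + x_C(y_A-y_B)|/2
= |26.85 + 310.07 + 80.5|/2
= 417.42/2 = 208.71

208.71


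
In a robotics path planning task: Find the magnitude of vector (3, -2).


|u| = sqrt(3^2 + (-2)^2) = sqrt(13) = 3.6056

3.6056


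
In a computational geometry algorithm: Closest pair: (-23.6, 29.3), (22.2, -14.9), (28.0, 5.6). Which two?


d(P0,P1) = 63.6497, d(P0,P2) = 56.7825, d(P1,P2) = 21.3047
Closest: P1 and P2

Closest pair: (22.2, -14.9) and (28.0, 5.6), distance = 21.3047


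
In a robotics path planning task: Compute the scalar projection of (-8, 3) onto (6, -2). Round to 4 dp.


u.v = -54, |v| = sqrt(40) = 6.3246
Scalar projection = u.v / |v| = -54 / sqrt(40) = -8.5381

-8.5381


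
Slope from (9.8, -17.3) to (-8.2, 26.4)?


slope = (y2-y1)/(x2-x1) = (26.4-(-17.3))/((-8.2)-9.8) = 43.7/(-18) = -2.4278

-2.4278


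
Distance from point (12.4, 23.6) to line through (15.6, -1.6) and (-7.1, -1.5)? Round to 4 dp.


|cross product| = 571.72
|line direction| = sqrt(515.3) = 22.7002
Distance = 571.72/sqrt(515.3) = 25.1857

25.1857


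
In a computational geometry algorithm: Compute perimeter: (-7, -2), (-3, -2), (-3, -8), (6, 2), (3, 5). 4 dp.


Sides: (-7, -2)->(-3, -2): sqrt(16) = 4, (-3, -2)->(-3, -8): sqrt(36) = 6, (-3, -8)->(6, 2): sqrt(181) = 13.453624, (6, 2)->(3, 5): sqrt(18) = 4.242641, (3, 5)->(-7, -2): sqrt(149) = 12.206556
Sum = 39.902821
Perimeter = 39.9028

39.9028


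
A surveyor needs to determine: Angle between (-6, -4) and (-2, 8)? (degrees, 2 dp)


u.v = -20, |u| = sqrt(52) = 7.2111, |v| = sqrt(68) = 8.2462
cos(theta) = u.v/(|u||v|) = -20/sqrt(3536) = -0.336336
theta = acos(-0.336336) = 109.65 degrees

109.65 degrees


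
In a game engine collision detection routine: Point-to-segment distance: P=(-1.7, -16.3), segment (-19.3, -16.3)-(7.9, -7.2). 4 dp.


Project P onto AB: t = 0.5819 (clamped to [0,1])
Closest point on segment: (-3.4717, -11.0045)
Distance: 5.584

5.584


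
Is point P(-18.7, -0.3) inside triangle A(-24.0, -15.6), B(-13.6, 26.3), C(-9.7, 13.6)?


Cross products: AB x AP = -62.95, BC x BP = -168.51, CA x CP = -64.03
All same sign? yes

Yes, inside


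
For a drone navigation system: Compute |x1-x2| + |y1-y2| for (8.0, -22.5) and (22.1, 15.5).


|8-22.1| + |(-22.5)-15.5| = 14.1 + 38 = 52.1

52.1


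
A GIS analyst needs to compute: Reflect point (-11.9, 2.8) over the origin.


Reflection over origin: (x,y) -> (-x,-y)
(-11.9, 2.8) -> (11.9, -2.8)

(11.9, -2.8)


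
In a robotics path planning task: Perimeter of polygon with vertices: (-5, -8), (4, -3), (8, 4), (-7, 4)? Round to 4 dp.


Sides: (-5, -8)->(4, -3): sqrt(106) = 10.29563, (4, -3)->(8, 4): sqrt(65) = 8.062258, (8, 4)->(-7, 4): sqrt(225) = 15, (-7, 4)->(-5, -8): sqrt(148) = 12.165525
Sum = 45.523413
Perimeter = 45.5234

45.5234


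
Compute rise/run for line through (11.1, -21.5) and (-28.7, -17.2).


slope = (y2-y1)/(x2-x1) = ((-17.2)-(-21.5))/((-28.7)-11.1) = 4.3/(-39.8) = -0.108

-0.108


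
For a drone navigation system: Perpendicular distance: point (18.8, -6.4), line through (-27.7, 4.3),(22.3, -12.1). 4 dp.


|cross product| = 227.6
|line direction| = sqrt(2768.96) = 52.6209
Distance = 227.6/sqrt(2768.96) = 4.3253

4.3253


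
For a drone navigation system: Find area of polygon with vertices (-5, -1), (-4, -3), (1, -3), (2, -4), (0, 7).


Shoelace sum: ((-5)*(-3) - (-4)*(-1)) + ((-4)*(-3) - 1*(-3)) + (1*(-4) - 2*(-3)) + (2*7 - 0*(-4)) + (0*(-1) - (-5)*7)
= 77
Area = |77|/2 = 38.5

38.5


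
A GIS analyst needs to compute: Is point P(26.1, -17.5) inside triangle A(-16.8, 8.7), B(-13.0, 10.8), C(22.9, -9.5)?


Cross products: AB x AP = -189.65, BC x BP = -222.24, CA x CP = 259.36
All same sign? no

No, outside


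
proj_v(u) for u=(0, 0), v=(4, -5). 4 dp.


u.v = 0, |v| = sqrt(41) = 6.4031
Scalar projection = u.v / |v| = 0 / sqrt(41) = 0

0


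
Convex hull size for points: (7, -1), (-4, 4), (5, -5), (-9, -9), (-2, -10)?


Convex hull vertices (CCW): (-9, -9), (-2, -10), (5, -5), (7, -1), (-4, 4)
Count = 5

5


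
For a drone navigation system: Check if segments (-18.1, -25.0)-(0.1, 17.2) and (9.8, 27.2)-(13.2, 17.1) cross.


Cross products: d1=-459.27, d2=-131.97, d3=-227.34, d4=-554.64
d1*d2 < 0 and d3*d4 < 0? no

No, they don't intersect


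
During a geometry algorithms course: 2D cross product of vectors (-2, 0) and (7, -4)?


u x v = u_x*v_y - u_y*v_x = (-2)*(-4) - 0*7
= 8 - 0 = 8

8


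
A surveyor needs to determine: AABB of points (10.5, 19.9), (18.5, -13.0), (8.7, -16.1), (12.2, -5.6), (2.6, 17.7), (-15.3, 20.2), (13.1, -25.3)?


x range: [-15.3, 18.5]
y range: [-25.3, 20.2]
Bounding box: (-15.3,-25.3) to (18.5,20.2)

(-15.3,-25.3) to (18.5,20.2)


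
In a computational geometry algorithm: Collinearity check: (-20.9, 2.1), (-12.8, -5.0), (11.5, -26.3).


Cross product: ((-12.8)-(-20.9))*((-26.3)-2.1) - ((-5)-2.1)*(11.5-(-20.9))
= 0

Yes, collinear


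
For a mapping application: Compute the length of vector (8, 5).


|u| = sqrt(8^2 + 5^2) = sqrt(89) = 9.434

9.434


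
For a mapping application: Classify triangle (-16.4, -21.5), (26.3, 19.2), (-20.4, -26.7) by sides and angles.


Side lengths squared: AB^2=3479.78, BC^2=4287.7, CA^2=43.04
Sorted: [43.04, 3479.78, 4287.7]
By sides: Scalene, By angles: Obtuse

Scalene, Obtuse


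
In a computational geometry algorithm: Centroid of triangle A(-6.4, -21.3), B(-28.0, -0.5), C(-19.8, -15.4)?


Centroid = ((x_A+x_B+x_C)/3, (y_A+y_B+y_C)/3)
= (((-6.4)+(-28)+(-19.8))/3, ((-21.3)+(-0.5)+(-15.4))/3)
= (-18.0667, -12.4)

(-18.0667, -12.4)


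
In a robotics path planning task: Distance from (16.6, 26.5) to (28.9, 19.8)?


dx=12.3, dy=-6.7
d^2 = 12.3^2 + (-6.7)^2 = 196.18
d = sqrt(196.18) = 14.0064

14.0064


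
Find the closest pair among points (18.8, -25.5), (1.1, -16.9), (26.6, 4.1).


d(P0,P1) = 19.6787, d(P0,P2) = 30.6105, d(P1,P2) = 33.0341
Closest: P0 and P1

Closest pair: (18.8, -25.5) and (1.1, -16.9), distance = 19.6787


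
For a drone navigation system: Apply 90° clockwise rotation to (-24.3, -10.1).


90° CW: (x,y) -> (y, -x)
(-24.3,-10.1) -> (-10.1, 24.3)

(-10.1, 24.3)


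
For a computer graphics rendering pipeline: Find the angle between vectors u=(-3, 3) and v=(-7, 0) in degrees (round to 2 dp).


u.v = 21, |u| = sqrt(18) = 4.2426, |v| = sqrt(49) = 7
cos(theta) = u.v/(|u||v|) = 21/sqrt(882) = 0.707107
theta = acos(0.707107) = 45 degrees

45 degrees


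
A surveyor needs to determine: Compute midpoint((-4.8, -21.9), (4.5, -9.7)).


M = (((-4.8)+4.5)/2, ((-21.9)+(-9.7))/2)
= (-0.15, -15.8)

(-0.15, -15.8)


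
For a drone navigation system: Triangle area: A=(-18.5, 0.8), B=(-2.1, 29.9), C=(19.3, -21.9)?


Area = |x_A(y_B-y_C) + x_B(y_C-y_A) + x_C(y_A-y_B)|/2
= |(-958.3) + 47.67 + (-561.63)|/2
= 1472.26/2 = 736.13

736.13


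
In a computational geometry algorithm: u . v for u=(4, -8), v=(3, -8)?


u . v = u_x*v_x + u_y*v_y = 4*3 + (-8)*(-8)
= 12 + 64 = 76

76


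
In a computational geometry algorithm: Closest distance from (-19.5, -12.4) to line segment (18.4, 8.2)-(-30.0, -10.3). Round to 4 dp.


Project P onto AB: t = 0.8252 (clamped to [0,1])
Closest point on segment: (-21.5389, -7.0659)
Distance: 5.7105

5.7105


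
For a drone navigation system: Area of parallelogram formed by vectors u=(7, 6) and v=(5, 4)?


|u x v| = |7*4 - 6*5|
= |28 - 30| = 2

2


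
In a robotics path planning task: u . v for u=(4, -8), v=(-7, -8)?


u . v = u_x*v_x + u_y*v_y = 4*(-7) + (-8)*(-8)
= (-28) + 64 = 36

36


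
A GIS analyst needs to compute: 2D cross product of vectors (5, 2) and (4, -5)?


u x v = u_x*v_y - u_y*v_x = 5*(-5) - 2*4
= (-25) - 8 = -33

-33


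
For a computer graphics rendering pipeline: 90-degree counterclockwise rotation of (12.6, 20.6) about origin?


90° CCW: (x,y) -> (-y, x)
(12.6,20.6) -> (-20.6, 12.6)

(-20.6, 12.6)


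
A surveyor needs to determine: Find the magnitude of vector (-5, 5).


|u| = sqrt((-5)^2 + 5^2) = sqrt(50) = 7.0711

7.0711


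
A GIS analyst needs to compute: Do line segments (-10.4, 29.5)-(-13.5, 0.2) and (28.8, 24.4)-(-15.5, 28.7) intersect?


Cross products: d1=-57.37, d2=1253.95, d3=1164.37, d4=-146.95
d1*d2 < 0 and d3*d4 < 0? yes

Yes, they intersect


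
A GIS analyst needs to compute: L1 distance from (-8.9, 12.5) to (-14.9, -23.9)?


|(-8.9)-(-14.9)| + |12.5-(-23.9)| = 6 + 36.4 = 42.4

42.4


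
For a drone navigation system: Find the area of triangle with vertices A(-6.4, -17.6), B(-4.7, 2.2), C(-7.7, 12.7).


Area = |x_A(y_B-y_C) + x_B(y_C-y_A) + x_C(y_A-y_B)|/2
= |67.2 + (-142.41) + 152.46|/2
= 77.25/2 = 38.625

38.625


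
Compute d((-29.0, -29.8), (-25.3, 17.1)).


dx=3.7, dy=46.9
d^2 = 3.7^2 + 46.9^2 = 2213.3
d = sqrt(2213.3) = 47.0457

47.0457


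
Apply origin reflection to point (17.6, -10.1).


Reflection over origin: (x,y) -> (-x,-y)
(17.6, -10.1) -> (-17.6, 10.1)

(-17.6, 10.1)


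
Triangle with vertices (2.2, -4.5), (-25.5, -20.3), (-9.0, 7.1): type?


Side lengths squared: AB^2=1016.93, BC^2=1023.01, CA^2=260
Sorted: [260, 1016.93, 1023.01]
By sides: Scalene, By angles: Acute

Scalene, Acute


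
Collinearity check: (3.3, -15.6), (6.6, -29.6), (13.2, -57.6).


Cross product: (6.6-3.3)*((-57.6)-(-15.6)) - ((-29.6)-(-15.6))*(13.2-3.3)
= 0

Yes, collinear


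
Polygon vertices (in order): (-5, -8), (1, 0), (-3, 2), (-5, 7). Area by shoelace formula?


Shoelace sum: ((-5)*0 - 1*(-8)) + (1*2 - (-3)*0) + ((-3)*7 - (-5)*2) + ((-5)*(-8) - (-5)*7)
= 74
Area = |74|/2 = 37

37


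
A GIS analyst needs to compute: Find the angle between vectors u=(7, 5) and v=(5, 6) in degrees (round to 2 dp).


u.v = 65, |u| = sqrt(74) = 8.6023, |v| = sqrt(61) = 7.8102
cos(theta) = u.v/(|u||v|) = 65/sqrt(4514) = 0.967459
theta = acos(0.967459) = 14.66 degrees

14.66 degrees


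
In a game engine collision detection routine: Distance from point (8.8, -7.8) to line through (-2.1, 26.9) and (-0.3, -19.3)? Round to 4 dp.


|cross product| = 441.12
|line direction| = sqrt(2137.68) = 46.2351
Distance = 441.12/sqrt(2137.68) = 9.5408

9.5408


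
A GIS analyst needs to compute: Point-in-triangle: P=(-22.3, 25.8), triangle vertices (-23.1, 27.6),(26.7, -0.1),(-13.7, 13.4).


Cross products: AB x AP = -67.48, BC x BP = -384.86, CA x CP = 5.56
All same sign? no

No, outside


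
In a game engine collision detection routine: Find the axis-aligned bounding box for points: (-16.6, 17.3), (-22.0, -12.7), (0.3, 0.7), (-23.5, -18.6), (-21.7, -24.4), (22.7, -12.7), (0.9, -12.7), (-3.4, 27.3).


x range: [-23.5, 22.7]
y range: [-24.4, 27.3]
Bounding box: (-23.5,-24.4) to (22.7,27.3)

(-23.5,-24.4) to (22.7,27.3)


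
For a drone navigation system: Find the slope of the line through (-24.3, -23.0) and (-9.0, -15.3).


slope = (y2-y1)/(x2-x1) = ((-15.3)-(-23))/((-9)-(-24.3)) = 7.7/15.3 = 0.5033

0.5033


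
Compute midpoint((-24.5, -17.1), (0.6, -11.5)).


M = (((-24.5)+0.6)/2, ((-17.1)+(-11.5))/2)
= (-11.95, -14.3)

(-11.95, -14.3)


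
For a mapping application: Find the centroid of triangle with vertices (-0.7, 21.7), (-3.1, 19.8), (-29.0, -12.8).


Centroid = ((x_A+x_B+x_C)/3, (y_A+y_B+y_C)/3)
= (((-0.7)+(-3.1)+(-29))/3, (21.7+19.8+(-12.8))/3)
= (-10.9333, 9.5667)

(-10.9333, 9.5667)


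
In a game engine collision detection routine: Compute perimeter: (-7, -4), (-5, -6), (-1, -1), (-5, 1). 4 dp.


Sides: (-7, -4)->(-5, -6): sqrt(8) = 2.828427, (-5, -6)->(-1, -1): sqrt(41) = 6.403124, (-1, -1)->(-5, 1): sqrt(20) = 4.472136, (-5, 1)->(-7, -4): sqrt(29) = 5.385165
Sum = 19.088852
Perimeter = 19.0889

19.0889


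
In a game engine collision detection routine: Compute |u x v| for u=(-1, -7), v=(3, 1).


|u x v| = |(-1)*1 - (-7)*3|
= |(-1) - (-21)| = 20

20


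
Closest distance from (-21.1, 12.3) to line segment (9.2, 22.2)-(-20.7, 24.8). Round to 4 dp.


Project P onto AB: t = 0.9772 (clamped to [0,1])
Closest point on segment: (-20.0182, 24.7407)
Distance: 12.4877

12.4877


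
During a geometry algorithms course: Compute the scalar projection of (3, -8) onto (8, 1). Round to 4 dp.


u.v = 16, |v| = sqrt(65) = 8.0623
Scalar projection = u.v / |v| = 16 / sqrt(65) = 1.9846

1.9846


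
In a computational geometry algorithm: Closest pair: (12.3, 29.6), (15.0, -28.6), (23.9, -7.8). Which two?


d(P0,P1) = 58.2626, d(P0,P2) = 39.1576, d(P1,P2) = 22.6241
Closest: P1 and P2

Closest pair: (15.0, -28.6) and (23.9, -7.8), distance = 22.6241


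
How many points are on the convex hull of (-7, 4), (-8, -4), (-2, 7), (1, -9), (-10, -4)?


Convex hull vertices (CCW): (-10, -4), (1, -9), (-2, 7), (-7, 4)
Count = 4

4


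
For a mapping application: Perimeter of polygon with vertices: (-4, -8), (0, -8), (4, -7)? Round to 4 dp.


Sides: (-4, -8)->(0, -8): sqrt(16) = 4, (0, -8)->(4, -7): sqrt(17) = 4.123106, (4, -7)->(-4, -8): sqrt(65) = 8.062258
Sum = 16.185364
Perimeter = 16.1854

16.1854


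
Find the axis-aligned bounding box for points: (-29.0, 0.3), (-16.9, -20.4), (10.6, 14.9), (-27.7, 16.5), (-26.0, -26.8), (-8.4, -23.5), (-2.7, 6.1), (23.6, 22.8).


x range: [-29, 23.6]
y range: [-26.8, 22.8]
Bounding box: (-29,-26.8) to (23.6,22.8)

(-29,-26.8) to (23.6,22.8)


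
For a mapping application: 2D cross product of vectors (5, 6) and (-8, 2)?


u x v = u_x*v_y - u_y*v_x = 5*2 - 6*(-8)
= 10 - (-48) = 58

58


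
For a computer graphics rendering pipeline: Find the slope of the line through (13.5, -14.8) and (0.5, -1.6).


slope = (y2-y1)/(x2-x1) = ((-1.6)-(-14.8))/(0.5-13.5) = 13.2/(-13) = -1.0154

-1.0154


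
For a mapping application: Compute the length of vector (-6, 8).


|u| = sqrt((-6)^2 + 8^2) = sqrt(100) = 10

10


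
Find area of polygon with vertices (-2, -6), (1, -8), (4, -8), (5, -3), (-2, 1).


Shoelace sum: ((-2)*(-8) - 1*(-6)) + (1*(-8) - 4*(-8)) + (4*(-3) - 5*(-8)) + (5*1 - (-2)*(-3)) + ((-2)*(-6) - (-2)*1)
= 87
Area = |87|/2 = 43.5

43.5


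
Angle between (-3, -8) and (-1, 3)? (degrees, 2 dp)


u.v = -21, |u| = sqrt(73) = 8.544, |v| = sqrt(10) = 3.1623
cos(theta) = u.v/(|u||v|) = -21/sqrt(730) = -0.777245
theta = acos(-0.777245) = 141.01 degrees

141.01 degrees


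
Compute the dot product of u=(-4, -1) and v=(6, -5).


u . v = u_x*v_x + u_y*v_y = (-4)*6 + (-1)*(-5)
= (-24) + 5 = -19

-19


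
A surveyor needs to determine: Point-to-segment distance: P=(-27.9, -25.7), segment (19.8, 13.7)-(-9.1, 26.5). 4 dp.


Project P onto AB: t = 0.875 (clamped to [0,1])
Closest point on segment: (-5.4887, 24.9005)
Distance: 55.3415

55.3415


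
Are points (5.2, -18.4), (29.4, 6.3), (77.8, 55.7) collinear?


Cross product: (29.4-5.2)*(55.7-(-18.4)) - (6.3-(-18.4))*(77.8-5.2)
= 0

Yes, collinear


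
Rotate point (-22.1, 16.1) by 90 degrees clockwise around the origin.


90° CW: (x,y) -> (y, -x)
(-22.1,16.1) -> (16.1, 22.1)

(16.1, 22.1)


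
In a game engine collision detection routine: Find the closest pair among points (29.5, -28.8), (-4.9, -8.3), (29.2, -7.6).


d(P0,P1) = 40.0451, d(P0,P2) = 21.2021, d(P1,P2) = 34.1072
Closest: P0 and P2

Closest pair: (29.5, -28.8) and (29.2, -7.6), distance = 21.2021


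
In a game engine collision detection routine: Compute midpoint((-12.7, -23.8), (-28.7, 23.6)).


M = (((-12.7)+(-28.7))/2, ((-23.8)+23.6)/2)
= (-20.7, -0.1)

(-20.7, -0.1)


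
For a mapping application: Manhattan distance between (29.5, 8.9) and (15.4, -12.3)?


|29.5-15.4| + |8.9-(-12.3)| = 14.1 + 21.2 = 35.3

35.3


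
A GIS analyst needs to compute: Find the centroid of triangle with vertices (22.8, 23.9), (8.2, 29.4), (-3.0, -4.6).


Centroid = ((x_A+x_B+x_C)/3, (y_A+y_B+y_C)/3)
= ((22.8+8.2+(-3))/3, (23.9+29.4+(-4.6))/3)
= (9.3333, 16.2333)

(9.3333, 16.2333)


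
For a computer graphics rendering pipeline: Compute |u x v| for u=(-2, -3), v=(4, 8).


|u x v| = |(-2)*8 - (-3)*4|
= |(-16) - (-12)| = 4

4


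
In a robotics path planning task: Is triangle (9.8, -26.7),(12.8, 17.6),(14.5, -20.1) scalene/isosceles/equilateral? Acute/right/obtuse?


Side lengths squared: AB^2=1971.49, BC^2=1424.18, CA^2=65.65
Sorted: [65.65, 1424.18, 1971.49]
By sides: Scalene, By angles: Obtuse

Scalene, Obtuse


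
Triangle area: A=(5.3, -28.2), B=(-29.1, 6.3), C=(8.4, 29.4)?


Area = |x_A(y_B-y_C) + x_B(y_C-y_A) + x_C(y_A-y_B)|/2
= |(-122.43) + (-1676.16) + (-289.8)|/2
= 2088.39/2 = 1044.195

1044.195


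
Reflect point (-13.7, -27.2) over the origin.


Reflection over origin: (x,y) -> (-x,-y)
(-13.7, -27.2) -> (13.7, 27.2)

(13.7, 27.2)


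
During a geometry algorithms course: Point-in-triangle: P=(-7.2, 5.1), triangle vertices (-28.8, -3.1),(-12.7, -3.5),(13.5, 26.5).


Cross products: AB x AP = 140.66, BC x BP = 60.32, CA x CP = 292.5
All same sign? yes

Yes, inside


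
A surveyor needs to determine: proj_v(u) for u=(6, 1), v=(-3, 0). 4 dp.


u.v = -18, |v| = sqrt(9) = 3
Scalar projection = u.v / |v| = -18 / sqrt(9) = -6

-6


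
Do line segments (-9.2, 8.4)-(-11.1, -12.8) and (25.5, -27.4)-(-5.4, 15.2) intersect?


Cross products: d1=372, d2=1108.02, d3=803.66, d4=67.64
d1*d2 < 0 and d3*d4 < 0? no

No, they don't intersect


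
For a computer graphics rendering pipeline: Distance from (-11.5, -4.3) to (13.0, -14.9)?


dx=24.5, dy=-10.6
d^2 = 24.5^2 + (-10.6)^2 = 712.61
d = sqrt(712.61) = 26.6948

26.6948


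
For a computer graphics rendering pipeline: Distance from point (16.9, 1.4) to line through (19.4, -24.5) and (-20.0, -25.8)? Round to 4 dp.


|cross product| = 1023.71
|line direction| = sqrt(1554.05) = 39.4214
Distance = 1023.71/sqrt(1554.05) = 25.9684

25.9684


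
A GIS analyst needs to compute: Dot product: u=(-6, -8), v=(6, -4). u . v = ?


u . v = u_x*v_x + u_y*v_y = (-6)*6 + (-8)*(-4)
= (-36) + 32 = -4

-4


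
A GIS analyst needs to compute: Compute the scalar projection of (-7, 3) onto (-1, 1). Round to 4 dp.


u.v = 10, |v| = sqrt(2) = 1.4142
Scalar projection = u.v / |v| = 10 / sqrt(2) = 7.0711

7.0711


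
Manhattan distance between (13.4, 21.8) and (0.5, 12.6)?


|13.4-0.5| + |21.8-12.6| = 12.9 + 9.2 = 22.1

22.1


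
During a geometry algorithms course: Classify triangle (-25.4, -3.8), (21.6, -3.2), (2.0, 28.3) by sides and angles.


Side lengths squared: AB^2=2209.36, BC^2=1376.41, CA^2=1781.17
Sorted: [1376.41, 1781.17, 2209.36]
By sides: Scalene, By angles: Acute

Scalene, Acute


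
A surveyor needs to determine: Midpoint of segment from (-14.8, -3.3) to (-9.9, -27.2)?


M = (((-14.8)+(-9.9))/2, ((-3.3)+(-27.2))/2)
= (-12.35, -15.25)

(-12.35, -15.25)


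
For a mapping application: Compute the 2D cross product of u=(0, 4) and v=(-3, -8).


u x v = u_x*v_y - u_y*v_x = 0*(-8) - 4*(-3)
= 0 - (-12) = 12

12


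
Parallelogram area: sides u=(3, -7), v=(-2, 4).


|u x v| = |3*4 - (-7)*(-2)|
= |12 - 14| = 2

2


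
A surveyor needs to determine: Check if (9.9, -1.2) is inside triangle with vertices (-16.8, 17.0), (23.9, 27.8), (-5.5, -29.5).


Cross products: AB x AP = -1029.1, BC x BP = 50.4, CA x CP = -1035.89
All same sign? no

No, outside


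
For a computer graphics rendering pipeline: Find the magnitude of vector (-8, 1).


|u| = sqrt((-8)^2 + 1^2) = sqrt(65) = 8.0623

8.0623


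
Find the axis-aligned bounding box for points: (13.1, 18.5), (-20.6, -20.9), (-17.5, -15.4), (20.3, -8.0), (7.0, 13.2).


x range: [-20.6, 20.3]
y range: [-20.9, 18.5]
Bounding box: (-20.6,-20.9) to (20.3,18.5)

(-20.6,-20.9) to (20.3,18.5)


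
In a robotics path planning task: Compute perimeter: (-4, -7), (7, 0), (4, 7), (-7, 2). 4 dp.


Sides: (-4, -7)->(7, 0): sqrt(170) = 13.038405, (7, 0)->(4, 7): sqrt(58) = 7.615773, (4, 7)->(-7, 2): sqrt(146) = 12.083046, (-7, 2)->(-4, -7): sqrt(90) = 9.486833
Sum = 42.224057
Perimeter = 42.2241

42.2241


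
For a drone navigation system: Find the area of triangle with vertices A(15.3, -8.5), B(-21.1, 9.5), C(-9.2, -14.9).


Area = |x_A(y_B-y_C) + x_B(y_C-y_A) + x_C(y_A-y_B)|/2
= |373.32 + 135.04 + 165.6|/2
= 673.96/2 = 336.98

336.98


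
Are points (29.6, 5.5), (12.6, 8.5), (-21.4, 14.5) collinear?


Cross product: (12.6-29.6)*(14.5-5.5) - (8.5-5.5)*((-21.4)-29.6)
= 0

Yes, collinear


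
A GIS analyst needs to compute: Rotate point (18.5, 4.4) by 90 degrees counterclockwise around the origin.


90° CCW: (x,y) -> (-y, x)
(18.5,4.4) -> (-4.4, 18.5)

(-4.4, 18.5)


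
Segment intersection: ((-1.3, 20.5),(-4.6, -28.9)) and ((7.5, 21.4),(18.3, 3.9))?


Cross products: d1=-163.72, d2=-754.99, d3=431.75, d4=1023.02
d1*d2 < 0 and d3*d4 < 0? no

No, they don't intersect


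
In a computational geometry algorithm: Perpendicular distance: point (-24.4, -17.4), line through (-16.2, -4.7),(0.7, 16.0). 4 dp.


|cross product| = 44.89
|line direction| = sqrt(714.1) = 26.7226
Distance = 44.89/sqrt(714.1) = 1.6798

1.6798


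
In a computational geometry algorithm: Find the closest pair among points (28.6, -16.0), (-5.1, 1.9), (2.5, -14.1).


d(P0,P1) = 38.1589, d(P0,P2) = 26.1691, d(P1,P2) = 17.7133
Closest: P1 and P2

Closest pair: (-5.1, 1.9) and (2.5, -14.1), distance = 17.7133


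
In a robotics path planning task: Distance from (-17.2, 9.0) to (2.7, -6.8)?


dx=19.9, dy=-15.8
d^2 = 19.9^2 + (-15.8)^2 = 645.65
d = sqrt(645.65) = 25.4096

25.4096


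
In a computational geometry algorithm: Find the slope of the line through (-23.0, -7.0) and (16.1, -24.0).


slope = (y2-y1)/(x2-x1) = ((-24)-(-7))/(16.1-(-23)) = (-17)/39.1 = -0.4348

-0.4348


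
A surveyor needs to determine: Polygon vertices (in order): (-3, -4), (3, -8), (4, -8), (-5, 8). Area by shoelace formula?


Shoelace sum: ((-3)*(-8) - 3*(-4)) + (3*(-8) - 4*(-8)) + (4*8 - (-5)*(-8)) + ((-5)*(-4) - (-3)*8)
= 80
Area = |80|/2 = 40

40


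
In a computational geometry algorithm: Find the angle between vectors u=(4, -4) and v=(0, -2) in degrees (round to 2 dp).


u.v = 8, |u| = sqrt(32) = 5.6569, |v| = sqrt(4) = 2
cos(theta) = u.v/(|u||v|) = 8/sqrt(128) = 0.707107
theta = acos(0.707107) = 45 degrees

45 degrees


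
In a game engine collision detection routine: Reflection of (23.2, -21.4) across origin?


Reflection over origin: (x,y) -> (-x,-y)
(23.2, -21.4) -> (-23.2, 21.4)

(-23.2, 21.4)


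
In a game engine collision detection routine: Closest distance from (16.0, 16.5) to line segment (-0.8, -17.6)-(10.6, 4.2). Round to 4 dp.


Project P onto AB: t = 1 (clamped to [0,1])
Closest point on segment: (10.6, 4.2)
Distance: 13.4332

13.4332


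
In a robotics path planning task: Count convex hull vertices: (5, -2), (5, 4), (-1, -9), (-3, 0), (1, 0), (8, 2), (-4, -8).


Convex hull vertices (CCW): (-4, -8), (-1, -9), (5, -2), (8, 2), (5, 4), (-3, 0)
Count = 6

6
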